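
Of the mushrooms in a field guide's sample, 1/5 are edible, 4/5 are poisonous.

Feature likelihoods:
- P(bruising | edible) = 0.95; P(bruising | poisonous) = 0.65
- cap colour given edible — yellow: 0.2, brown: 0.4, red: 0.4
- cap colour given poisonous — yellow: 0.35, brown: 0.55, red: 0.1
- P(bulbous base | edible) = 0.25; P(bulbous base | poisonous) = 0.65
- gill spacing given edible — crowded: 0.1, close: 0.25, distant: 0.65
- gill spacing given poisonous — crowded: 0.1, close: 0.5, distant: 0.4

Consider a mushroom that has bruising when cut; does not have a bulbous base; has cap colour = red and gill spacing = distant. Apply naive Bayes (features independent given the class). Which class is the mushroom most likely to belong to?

edible: 0.2 × 0.95 × 0.4 × (1−0.25) × 0.65 = 0.03705
poisonous: 0.8 × 0.65 × 0.1 × (1−0.65) × 0.4 = 0.00728
Highest score → edible.

edible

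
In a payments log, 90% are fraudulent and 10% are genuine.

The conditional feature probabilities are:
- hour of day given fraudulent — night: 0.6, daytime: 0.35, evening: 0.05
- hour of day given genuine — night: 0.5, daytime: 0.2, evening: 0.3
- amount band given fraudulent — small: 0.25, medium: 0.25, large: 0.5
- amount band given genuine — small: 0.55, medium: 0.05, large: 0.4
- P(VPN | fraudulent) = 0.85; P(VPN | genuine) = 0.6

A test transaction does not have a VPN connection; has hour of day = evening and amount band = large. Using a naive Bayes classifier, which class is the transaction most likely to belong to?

genuine

fraudulent: 0.9 × 0.05 × 0.5 × (1−0.85) = 0.003375
genuine: 0.1 × 0.3 × 0.4 × (1−0.6) = 0.0048
Highest score → genuine.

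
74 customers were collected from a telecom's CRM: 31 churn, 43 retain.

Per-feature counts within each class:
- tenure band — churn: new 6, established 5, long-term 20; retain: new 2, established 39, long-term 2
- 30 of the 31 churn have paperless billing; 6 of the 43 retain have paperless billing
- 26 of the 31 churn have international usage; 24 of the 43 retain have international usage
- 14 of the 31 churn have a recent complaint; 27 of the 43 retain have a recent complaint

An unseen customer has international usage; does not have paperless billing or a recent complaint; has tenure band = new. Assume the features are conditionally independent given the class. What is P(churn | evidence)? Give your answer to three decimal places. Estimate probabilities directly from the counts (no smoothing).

churn: (31/74) × (6/31) × (1/31) × (26/31) × (17/31) ≈ 0.00120298
retain: (43/74) × (2/43) × (37/43) × (24/43) × (16/43) ≈ 0.00482976
P(churn | x) = 0.00120298 / 0.00603274 ≈ 0.199

0.199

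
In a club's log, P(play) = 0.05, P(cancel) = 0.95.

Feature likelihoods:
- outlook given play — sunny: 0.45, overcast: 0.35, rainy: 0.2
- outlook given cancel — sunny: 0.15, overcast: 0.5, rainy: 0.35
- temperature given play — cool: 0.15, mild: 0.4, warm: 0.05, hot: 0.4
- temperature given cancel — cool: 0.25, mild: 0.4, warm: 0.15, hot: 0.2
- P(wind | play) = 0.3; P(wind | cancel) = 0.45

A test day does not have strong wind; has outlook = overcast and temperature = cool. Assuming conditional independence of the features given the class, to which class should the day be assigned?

play: 0.05 × 0.35 × 0.15 × (1−0.3) = 0.0018375
cancel: 0.95 × 0.5 × 0.25 × (1−0.45) = 0.0653125
Highest score → cancel.

cancel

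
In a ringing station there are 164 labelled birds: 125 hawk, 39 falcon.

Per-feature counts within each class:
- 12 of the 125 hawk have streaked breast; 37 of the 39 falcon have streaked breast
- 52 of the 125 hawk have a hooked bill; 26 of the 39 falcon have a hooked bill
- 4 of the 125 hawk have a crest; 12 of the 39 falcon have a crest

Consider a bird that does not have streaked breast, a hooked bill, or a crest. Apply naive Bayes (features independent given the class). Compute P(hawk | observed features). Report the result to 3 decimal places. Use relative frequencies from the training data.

hawk: (125/164) × (113/125) × (73/125) × (121/125) ≈ 0.389514
falcon: (39/164) × (2/39) × (13/39) × (27/39) ≈ 0.00281426
P(hawk | x) = 0.389514 / 0.39232826 ≈ 0.993

0.993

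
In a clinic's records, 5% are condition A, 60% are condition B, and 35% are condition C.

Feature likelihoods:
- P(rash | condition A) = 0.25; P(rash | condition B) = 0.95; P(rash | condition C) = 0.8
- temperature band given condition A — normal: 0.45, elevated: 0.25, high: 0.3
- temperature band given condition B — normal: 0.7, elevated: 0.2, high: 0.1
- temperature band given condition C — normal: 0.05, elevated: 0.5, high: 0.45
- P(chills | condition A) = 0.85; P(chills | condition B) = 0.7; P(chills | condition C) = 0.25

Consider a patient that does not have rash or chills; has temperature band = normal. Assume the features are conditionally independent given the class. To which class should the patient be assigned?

condition B

condition A: 0.05 × (1−0.25) × 0.45 × (1−0.85) = 0.00253125
condition B: 0.6 × (1−0.95) × 0.7 × (1−0.7) = 0.0063
condition C: 0.35 × (1−0.8) × 0.05 × (1−0.25) = 0.002625
Highest score → condition B.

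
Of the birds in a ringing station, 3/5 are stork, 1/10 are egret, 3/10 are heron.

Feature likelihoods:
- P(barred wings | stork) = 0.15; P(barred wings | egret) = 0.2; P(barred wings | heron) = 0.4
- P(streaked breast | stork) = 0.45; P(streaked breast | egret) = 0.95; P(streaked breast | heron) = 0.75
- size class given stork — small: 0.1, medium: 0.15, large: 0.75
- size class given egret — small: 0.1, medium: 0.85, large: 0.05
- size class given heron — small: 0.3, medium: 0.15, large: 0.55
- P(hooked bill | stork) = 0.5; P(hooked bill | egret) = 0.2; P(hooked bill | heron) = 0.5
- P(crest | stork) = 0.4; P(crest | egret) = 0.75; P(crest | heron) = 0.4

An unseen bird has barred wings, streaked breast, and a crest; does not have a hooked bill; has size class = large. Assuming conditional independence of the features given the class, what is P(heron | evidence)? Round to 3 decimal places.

stork: 0.6 × 0.15 × 0.45 × 0.75 × (1−0.5) × 0.4 = 0.006075
egret: 0.1 × 0.2 × 0.95 × 0.05 × (1−0.2) × 0.75 = 0.00057
heron: 0.3 × 0.4 × 0.75 × 0.55 × (1−0.5) × 0.4 = 0.0099
P(heron | x) = 0.0099 / 0.016545 ≈ 0.598

0.598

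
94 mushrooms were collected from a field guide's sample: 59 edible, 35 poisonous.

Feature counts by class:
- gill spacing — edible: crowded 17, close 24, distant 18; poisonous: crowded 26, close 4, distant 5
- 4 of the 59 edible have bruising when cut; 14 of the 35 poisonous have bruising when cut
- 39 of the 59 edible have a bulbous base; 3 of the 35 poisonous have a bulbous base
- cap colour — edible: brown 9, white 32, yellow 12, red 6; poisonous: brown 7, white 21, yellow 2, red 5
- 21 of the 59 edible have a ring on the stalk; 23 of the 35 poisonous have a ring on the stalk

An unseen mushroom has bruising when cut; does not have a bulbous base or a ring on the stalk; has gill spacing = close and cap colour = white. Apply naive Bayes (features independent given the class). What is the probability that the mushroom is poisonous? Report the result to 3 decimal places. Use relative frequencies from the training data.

0.610

edible: (59/94) × (24/59) × (4/59) × (20/59) × (32/59) × (38/59) ≈ 0.00204974
poisonous: (35/94) × (4/35) × (14/35) × (32/35) × (21/35) × (12/35) ≈ 0.00320139
P(poisonous | x) = 0.00320139 / 0.00525113 ≈ 0.610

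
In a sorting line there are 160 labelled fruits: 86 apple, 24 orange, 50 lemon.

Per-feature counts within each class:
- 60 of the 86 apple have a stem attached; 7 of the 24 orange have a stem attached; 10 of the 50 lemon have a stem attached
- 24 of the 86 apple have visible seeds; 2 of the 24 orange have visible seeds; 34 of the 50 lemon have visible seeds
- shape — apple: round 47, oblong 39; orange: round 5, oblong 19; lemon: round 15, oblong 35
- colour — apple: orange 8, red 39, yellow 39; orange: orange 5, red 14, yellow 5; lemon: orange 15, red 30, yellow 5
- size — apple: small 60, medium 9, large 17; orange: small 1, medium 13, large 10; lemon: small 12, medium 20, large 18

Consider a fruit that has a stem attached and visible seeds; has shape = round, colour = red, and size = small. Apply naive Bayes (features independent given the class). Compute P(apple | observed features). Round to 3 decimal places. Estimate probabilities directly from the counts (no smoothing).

apple: (86/160) × (60/86) × (24/86) × (47/86) × (39/86) × (60/86) ≈ 0.0180952
orange: (24/160) × (7/24) × (2/24) × (5/24) × (14/24) × (1/24) ≈ 0.0000184613
lemon: (50/160) × (10/50) × (34/50) × (15/50) × (30/50) × (12/50) = 0.001836
P(apple | x) = 0.0180952 / 0.0199496613 ≈ 0.907

0.907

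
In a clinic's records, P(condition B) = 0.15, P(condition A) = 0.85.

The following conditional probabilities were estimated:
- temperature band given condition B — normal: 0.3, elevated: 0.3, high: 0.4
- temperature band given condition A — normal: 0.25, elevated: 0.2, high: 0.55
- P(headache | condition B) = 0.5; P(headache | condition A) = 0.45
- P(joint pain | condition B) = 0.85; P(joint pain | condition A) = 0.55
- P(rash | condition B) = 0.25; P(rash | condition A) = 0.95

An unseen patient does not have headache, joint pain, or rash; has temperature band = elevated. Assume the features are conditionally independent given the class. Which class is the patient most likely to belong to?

condition B: 0.15 × 0.3 × (1−0.5) × (1−0.85) × (1−0.25) = 0.00253125
condition A: 0.85 × 0.2 × (1−0.45) × (1−0.55) × (1−0.95) = 0.00210375
Highest score → condition B.

condition B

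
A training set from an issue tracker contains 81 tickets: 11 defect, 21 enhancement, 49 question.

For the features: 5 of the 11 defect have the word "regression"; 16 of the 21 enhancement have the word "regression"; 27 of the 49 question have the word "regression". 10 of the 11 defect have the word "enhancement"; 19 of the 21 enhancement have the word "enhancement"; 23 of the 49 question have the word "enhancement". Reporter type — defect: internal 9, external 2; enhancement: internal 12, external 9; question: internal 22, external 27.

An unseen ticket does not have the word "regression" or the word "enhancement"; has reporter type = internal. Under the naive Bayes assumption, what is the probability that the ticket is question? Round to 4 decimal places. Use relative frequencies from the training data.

defect: (11/81) × (6/11) × (1/11) × (9/11) ≈ 0.00550964
enhancement: (21/81) × (5/21) × (2/21) × (12/21) ≈ 0.00335937
question: (49/81) × (22/49) × (26/49) × (22/49) ≈ 0.0647055
P(question | x) = 0.0647055 / 0.07357451 ≈ 0.8795

0.8795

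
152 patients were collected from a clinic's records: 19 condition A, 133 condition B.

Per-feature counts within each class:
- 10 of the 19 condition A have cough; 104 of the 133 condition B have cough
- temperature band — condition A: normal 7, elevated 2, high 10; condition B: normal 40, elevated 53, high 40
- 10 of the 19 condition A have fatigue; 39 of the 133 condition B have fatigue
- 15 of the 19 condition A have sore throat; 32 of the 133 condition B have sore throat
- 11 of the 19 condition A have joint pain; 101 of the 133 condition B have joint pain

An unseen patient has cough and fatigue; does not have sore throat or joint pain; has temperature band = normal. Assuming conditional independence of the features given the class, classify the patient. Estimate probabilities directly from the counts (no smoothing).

condition A: (19/152) × (10/19) × (7/19) × (10/19) × (4/19) × (8/19) ≈ 0.00113081
condition B: (133/152) × (104/133) × (40/133) × (39/133) × (101/133) × (32/133) ≈ 0.011025
Highest score → condition B.

condition B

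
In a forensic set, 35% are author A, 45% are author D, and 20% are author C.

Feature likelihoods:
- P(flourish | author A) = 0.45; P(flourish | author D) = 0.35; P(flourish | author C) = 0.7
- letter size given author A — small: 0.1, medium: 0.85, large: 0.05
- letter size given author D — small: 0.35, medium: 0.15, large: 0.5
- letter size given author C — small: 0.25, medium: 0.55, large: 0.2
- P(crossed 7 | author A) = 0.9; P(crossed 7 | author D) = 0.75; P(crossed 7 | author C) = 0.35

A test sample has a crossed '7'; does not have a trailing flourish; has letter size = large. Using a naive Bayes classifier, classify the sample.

author A: 0.35 × (1−0.45) × 0.05 × 0.9 = 0.0086625
author D: 0.45 × (1−0.35) × 0.5 × 0.75 = 0.1096875
author C: 0.2 × (1−0.7) × 0.2 × 0.35 = 0.0042
Highest score → author D.

author D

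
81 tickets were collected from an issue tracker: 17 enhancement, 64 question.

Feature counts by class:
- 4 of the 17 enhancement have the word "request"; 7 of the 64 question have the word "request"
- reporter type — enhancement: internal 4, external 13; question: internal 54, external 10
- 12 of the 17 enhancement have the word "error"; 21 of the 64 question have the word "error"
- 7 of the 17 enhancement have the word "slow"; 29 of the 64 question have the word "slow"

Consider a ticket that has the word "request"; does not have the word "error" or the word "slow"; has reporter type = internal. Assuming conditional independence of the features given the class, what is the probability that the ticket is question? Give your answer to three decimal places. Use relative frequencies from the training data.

0.930

enhancement: (17/81) × (4/17) × (4/17) × (5/17) × (10/17) ≈ 0.00201029
question: (64/81) × (7/64) × (54/64) × (43/64) × (35/64) ≈ 0.0267919
P(question | x) = 0.0267919 / 0.02880219 ≈ 0.930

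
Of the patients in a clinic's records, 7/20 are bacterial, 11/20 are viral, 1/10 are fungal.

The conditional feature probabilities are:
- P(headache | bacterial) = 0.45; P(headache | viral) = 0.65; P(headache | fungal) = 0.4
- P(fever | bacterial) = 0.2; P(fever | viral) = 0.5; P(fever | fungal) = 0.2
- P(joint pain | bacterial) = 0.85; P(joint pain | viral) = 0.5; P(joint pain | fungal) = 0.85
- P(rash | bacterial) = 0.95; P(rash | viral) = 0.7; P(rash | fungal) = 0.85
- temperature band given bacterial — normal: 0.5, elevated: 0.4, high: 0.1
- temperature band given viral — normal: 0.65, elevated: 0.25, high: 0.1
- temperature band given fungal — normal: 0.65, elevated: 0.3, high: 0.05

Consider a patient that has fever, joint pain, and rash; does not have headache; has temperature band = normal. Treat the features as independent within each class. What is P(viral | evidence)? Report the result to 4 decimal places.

bacterial: 0.35 × (1−0.45) × 0.2 × 0.85 × 0.95 × 0.5 = 0.015544375
viral: 0.55 × (1−0.65) × 0.5 × 0.5 × 0.7 × 0.65 = 0.021896875
fungal: 0.1 × (1−0.4) × 0.2 × 0.85 × 0.85 × 0.65 = 0.0056355
P(viral | x) = 0.021896875 / 0.04307675 ≈ 0.5083

0.5083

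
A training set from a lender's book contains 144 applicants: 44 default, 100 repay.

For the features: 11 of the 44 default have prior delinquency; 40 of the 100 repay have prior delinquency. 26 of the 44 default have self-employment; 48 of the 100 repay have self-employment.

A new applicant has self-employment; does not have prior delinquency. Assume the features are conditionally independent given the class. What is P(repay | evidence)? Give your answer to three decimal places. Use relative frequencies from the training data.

default: (44/144) × (33/44) × (26/44) ≈ 0.135417
repay: (100/144) × (60/100) × (48/100) = 0.2
P(repay | x) = 0.2 / 0.335417 ≈ 0.596

0.596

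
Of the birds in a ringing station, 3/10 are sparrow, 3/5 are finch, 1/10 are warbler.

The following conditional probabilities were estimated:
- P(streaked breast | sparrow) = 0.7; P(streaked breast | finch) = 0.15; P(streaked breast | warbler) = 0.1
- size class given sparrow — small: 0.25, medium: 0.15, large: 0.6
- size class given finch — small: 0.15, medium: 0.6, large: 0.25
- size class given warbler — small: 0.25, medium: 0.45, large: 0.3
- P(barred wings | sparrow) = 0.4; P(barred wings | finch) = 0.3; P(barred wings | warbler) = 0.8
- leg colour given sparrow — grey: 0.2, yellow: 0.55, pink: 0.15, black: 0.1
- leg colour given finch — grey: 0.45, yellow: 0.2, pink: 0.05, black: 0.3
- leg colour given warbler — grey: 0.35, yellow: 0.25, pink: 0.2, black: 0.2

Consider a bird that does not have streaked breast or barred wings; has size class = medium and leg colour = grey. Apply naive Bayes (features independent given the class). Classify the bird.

finch

sparrow: 0.3 × (1−0.7) × 0.15 × (1−0.4) × 0.2 = 0.00162
finch: 0.6 × (1−0.15) × 0.6 × (1−0.3) × 0.45 = 0.09639
warbler: 0.1 × (1−0.1) × 0.45 × (1−0.8) × 0.35 = 0.002835
Highest score → finch.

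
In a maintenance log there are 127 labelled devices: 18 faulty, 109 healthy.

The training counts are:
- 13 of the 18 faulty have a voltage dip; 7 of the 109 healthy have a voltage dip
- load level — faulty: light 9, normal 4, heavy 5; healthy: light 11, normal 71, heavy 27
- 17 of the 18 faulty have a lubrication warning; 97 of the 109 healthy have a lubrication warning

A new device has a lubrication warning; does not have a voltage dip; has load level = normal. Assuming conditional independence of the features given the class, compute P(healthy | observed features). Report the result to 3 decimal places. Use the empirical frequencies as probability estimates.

faulty: (18/127) × (5/18) × (4/18) × (17/18) ≈ 0.00826286
healthy: (109/127) × (102/109) × (71/109) × (97/109) ≈ 0.465558
P(healthy | x) = 0.465558 / 0.47382086 ≈ 0.983

0.983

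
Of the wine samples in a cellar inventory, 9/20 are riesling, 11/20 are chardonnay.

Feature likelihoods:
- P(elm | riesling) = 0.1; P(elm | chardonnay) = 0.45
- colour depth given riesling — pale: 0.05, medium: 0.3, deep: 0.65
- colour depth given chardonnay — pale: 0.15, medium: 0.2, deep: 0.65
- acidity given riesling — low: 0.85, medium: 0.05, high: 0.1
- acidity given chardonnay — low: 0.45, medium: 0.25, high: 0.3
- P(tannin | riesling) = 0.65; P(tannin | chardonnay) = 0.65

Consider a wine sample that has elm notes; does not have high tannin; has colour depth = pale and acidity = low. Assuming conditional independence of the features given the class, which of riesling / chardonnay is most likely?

riesling: 0.45 × 0.1 × 0.05 × 0.85 × (1−0.65) = 0.000669375
chardonnay: 0.55 × 0.45 × 0.15 × 0.45 × (1−0.65) = 0.0058471875
Highest score → chardonnay.

chardonnay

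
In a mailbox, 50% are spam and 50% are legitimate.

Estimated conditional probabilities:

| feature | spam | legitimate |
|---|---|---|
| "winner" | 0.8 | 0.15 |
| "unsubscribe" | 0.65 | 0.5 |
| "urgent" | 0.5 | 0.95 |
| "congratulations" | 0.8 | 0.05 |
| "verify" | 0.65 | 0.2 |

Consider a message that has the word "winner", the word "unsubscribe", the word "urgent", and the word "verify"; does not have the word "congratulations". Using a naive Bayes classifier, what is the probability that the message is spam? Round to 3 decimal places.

spam: 0.5 × 0.8 × 0.65 × 0.5 × (1−0.8) × 0.65 = 0.0169
legitimate: 0.5 × 0.15 × 0.5 × 0.95 × (1−0.05) × 0.2 = 0.00676875
P(spam | x) = 0.0169 / 0.02366875 ≈ 0.714

0.714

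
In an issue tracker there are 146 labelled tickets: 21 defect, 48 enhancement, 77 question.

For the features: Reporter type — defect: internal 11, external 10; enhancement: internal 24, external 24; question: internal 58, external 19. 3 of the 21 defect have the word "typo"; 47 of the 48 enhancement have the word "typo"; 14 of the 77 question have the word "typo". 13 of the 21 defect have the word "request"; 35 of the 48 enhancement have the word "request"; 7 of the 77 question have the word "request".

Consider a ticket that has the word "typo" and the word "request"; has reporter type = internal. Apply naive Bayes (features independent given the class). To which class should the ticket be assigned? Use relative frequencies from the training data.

enhancement

defect: (21/146) × (11/21) × (3/21) × (13/21) ≈ 0.00666294
enhancement: (48/146) × (24/48) × (47/48) × (35/48) ≈ 0.117366
question: (77/146) × (58/77) × (14/77) × (7/77) ≈ 0.00656629
Highest score → enhancement.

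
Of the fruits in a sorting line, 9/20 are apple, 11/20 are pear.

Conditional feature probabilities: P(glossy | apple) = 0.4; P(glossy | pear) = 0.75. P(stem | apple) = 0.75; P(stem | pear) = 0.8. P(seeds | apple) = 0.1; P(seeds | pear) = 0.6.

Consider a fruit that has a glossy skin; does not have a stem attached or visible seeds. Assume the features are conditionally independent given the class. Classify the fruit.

apple: 0.45 × 0.4 × (1−0.75) × (1−0.1) = 0.0405
pear: 0.55 × 0.75 × (1−0.8) × (1−0.6) = 0.033
Highest score → apple.

apple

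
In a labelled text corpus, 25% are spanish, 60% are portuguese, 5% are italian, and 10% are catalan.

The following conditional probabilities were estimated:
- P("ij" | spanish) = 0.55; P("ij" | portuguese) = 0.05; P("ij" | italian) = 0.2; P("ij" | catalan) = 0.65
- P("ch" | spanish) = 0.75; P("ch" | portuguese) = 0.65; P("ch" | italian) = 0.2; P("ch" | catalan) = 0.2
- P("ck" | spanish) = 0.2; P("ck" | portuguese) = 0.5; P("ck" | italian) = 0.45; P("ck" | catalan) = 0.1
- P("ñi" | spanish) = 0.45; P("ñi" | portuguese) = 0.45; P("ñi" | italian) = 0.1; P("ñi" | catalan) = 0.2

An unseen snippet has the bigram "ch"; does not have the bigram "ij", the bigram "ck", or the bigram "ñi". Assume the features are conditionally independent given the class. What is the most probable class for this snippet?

portuguese

spanish: 0.25 × (1−0.55) × 0.75 × (1−0.2) × (1−0.45) = 0.037125
portuguese: 0.6 × (1−0.05) × 0.65 × (1−0.5) × (1−0.45) = 0.1018875
italian: 0.05 × (1−0.2) × 0.2 × (1−0.45) × (1−0.1) = 0.00396
catalan: 0.1 × (1−0.65) × 0.2 × (1−0.1) × (1−0.2) = 0.00504
Highest score → portuguese.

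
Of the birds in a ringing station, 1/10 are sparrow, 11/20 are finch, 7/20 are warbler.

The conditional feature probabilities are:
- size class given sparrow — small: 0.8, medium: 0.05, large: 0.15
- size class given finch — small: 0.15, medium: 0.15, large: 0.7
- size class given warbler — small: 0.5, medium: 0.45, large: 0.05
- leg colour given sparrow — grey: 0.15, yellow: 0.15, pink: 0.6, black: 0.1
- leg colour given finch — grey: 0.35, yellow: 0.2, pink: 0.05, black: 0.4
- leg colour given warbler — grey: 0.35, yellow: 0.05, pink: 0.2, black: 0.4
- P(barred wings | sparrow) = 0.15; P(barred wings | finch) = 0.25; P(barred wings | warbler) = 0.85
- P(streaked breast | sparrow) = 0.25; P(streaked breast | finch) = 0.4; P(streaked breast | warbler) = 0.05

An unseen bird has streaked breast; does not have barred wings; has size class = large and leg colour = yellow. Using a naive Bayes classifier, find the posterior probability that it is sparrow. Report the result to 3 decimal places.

sparrow: 0.1 × 0.15 × 0.15 × (1−0.15) × 0.25 = 0.000478125
finch: 0.55 × 0.7 × 0.2 × (1−0.25) × 0.4 = 0.0231
warbler: 0.35 × 0.05 × 0.05 × (1−0.85) × 0.05 = 0.0000065625
P(sparrow | x) = 0.000478125 / 0.0235846875 ≈ 0.020

0.020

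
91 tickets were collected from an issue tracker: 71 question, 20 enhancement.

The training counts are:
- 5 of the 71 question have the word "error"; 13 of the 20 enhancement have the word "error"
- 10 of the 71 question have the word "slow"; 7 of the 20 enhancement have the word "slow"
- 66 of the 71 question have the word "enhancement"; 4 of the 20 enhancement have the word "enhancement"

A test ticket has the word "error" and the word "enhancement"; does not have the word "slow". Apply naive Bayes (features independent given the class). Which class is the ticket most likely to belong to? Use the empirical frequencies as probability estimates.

question

question: (71/91) × (5/71) × (61/71) × (66/71) ≈ 0.0438819
enhancement: (20/91) × (13/20) × (13/20) × (4/20) ≈ 0.0185714
Highest score → question.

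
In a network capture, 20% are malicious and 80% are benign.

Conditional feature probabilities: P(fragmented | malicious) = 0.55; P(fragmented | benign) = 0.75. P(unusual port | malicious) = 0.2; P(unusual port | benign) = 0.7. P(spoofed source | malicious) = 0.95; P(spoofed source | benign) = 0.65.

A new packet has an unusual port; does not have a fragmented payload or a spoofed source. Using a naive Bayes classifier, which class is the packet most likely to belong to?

benign

malicious: 0.2 × (1−0.55) × 0.2 × (1−0.95) = 0.0009
benign: 0.8 × (1−0.75) × 0.7 × (1−0.65) = 0.049
Highest score → benign.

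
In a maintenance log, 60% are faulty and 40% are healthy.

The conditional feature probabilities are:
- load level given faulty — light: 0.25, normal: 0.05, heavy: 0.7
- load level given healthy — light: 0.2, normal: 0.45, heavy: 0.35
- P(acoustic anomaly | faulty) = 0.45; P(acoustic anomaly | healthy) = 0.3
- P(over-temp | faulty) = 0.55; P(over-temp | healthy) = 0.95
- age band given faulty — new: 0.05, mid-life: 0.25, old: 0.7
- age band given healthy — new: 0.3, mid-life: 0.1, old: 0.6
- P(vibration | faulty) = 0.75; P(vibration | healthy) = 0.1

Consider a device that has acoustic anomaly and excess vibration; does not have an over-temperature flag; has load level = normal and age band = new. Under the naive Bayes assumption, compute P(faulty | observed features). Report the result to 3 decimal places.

faulty: 0.6 × 0.05 × 0.45 × (1−0.55) × 0.05 × 0.75 = 0.0002278125
healthy: 0.4 × 0.45 × 0.3 × (1−0.95) × 0.3 × 0.1 = 0.000081
P(faulty | x) = 0.0002278125 / 0.0003088125 ≈ 0.738

0.738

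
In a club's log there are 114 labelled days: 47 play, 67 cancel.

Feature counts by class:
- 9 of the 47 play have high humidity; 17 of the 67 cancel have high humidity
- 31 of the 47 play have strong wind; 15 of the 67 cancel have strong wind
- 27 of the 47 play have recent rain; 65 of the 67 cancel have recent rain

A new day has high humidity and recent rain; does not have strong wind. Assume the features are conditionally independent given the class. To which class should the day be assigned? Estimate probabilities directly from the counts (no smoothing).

cancel

play: (47/114) × (9/47) × (16/47) × (27/47) ≈ 0.0154392
cancel: (67/114) × (17/67) × (52/67) × (65/67) ≈ 0.112282
Highest score → cancel.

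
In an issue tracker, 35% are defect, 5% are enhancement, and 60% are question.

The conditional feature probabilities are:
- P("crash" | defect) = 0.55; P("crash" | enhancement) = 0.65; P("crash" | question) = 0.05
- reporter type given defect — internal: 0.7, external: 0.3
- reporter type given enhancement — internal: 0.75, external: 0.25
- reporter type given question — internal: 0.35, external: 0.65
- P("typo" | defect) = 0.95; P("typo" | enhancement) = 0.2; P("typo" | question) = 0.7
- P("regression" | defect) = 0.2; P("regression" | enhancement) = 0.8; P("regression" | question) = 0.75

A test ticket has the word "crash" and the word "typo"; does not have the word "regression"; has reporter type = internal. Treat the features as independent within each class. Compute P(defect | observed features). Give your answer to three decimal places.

defect: 0.35 × 0.55 × 0.7 × 0.95 × (1−0.2) = 0.10241
enhancement: 0.05 × 0.65 × 0.75 × 0.2 × (1−0.8) = 0.000975
question: 0.6 × 0.05 × 0.35 × 0.7 × (1−0.75) = 0.0018375
P(defect | x) = 0.10241 / 0.1052225 ≈ 0.973

0.973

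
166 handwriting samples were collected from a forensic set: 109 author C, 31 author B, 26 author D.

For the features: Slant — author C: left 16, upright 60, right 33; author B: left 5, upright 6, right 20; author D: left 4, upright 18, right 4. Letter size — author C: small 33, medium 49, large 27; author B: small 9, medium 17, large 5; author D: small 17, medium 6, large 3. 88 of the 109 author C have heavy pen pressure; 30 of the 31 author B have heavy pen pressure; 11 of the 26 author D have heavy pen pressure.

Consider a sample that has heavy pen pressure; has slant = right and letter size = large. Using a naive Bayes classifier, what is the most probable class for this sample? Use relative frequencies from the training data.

author C: (109/166) × (33/109) × (27/109) × (88/109) ≈ 0.0397557
author B: (31/166) × (20/31) × (5/31) × (30/31) ≈ 0.0188057
author D: (26/166) × (4/26) × (3/26) × (11/26) ≈ 0.0011763
Highest score → author C.

author C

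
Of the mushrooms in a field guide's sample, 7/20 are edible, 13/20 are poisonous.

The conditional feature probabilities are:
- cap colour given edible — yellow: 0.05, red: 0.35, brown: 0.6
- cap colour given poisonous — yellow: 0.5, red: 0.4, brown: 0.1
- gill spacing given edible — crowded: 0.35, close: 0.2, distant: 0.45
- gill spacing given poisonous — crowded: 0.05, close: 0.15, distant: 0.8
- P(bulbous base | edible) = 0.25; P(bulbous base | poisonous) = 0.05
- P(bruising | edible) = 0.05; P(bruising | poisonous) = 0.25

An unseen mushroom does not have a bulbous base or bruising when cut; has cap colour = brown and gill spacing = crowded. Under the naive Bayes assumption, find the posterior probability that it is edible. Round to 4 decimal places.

edible: 0.35 × 0.6 × 0.35 × (1−0.25) × (1−0.05) = 0.05236875
poisonous: 0.65 × 0.1 × 0.05 × (1−0.05) × (1−0.25) = 0.002315625
P(edible | x) = 0.05236875 / 0.054684375 ≈ 0.9577

0.9577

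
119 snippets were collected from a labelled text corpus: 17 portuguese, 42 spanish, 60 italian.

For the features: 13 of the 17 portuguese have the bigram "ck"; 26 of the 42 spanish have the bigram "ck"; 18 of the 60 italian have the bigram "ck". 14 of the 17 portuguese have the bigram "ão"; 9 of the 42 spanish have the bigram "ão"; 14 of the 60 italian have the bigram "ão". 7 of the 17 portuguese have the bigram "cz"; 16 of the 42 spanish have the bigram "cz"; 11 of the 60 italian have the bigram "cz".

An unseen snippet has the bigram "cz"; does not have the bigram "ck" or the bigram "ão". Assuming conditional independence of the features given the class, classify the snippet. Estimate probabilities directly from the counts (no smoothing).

portuguese: (17/119) × (4/17) × (3/17) × (7/17) ≈ 0.0024425
spanish: (42/119) × (16/42) × (33/42) × (16/42) ≈ 0.0402447
italian: (60/119) × (42/60) × (46/60) × (11/60) ≈ 0.0496078
Highest score → italian.

italian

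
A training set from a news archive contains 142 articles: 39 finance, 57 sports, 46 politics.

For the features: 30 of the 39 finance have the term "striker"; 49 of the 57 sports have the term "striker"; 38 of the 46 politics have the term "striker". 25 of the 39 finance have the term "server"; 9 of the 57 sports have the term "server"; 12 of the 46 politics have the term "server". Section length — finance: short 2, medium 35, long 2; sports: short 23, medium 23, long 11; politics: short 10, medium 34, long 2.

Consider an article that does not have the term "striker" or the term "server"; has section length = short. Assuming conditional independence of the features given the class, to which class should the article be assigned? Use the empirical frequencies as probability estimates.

sports

finance: (39/142) × (9/39) × (14/39) × (2/39) ≈ 0.00116676
sports: (57/142) × (8/57) × (48/57) × (23/57) ≈ 0.0191435
politics: (46/142) × (8/46) × (34/46) × (10/46) ≈ 0.00905242
Highest score → sports.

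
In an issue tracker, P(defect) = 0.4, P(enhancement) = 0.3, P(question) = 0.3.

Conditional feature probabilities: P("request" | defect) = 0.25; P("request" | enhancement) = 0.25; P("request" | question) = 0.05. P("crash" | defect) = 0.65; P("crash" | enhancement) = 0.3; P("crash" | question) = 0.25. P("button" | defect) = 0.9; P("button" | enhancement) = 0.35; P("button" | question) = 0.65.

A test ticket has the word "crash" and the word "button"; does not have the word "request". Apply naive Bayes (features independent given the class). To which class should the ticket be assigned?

defect: 0.4 × (1−0.25) × 0.65 × 0.9 = 0.1755
enhancement: 0.3 × (1−0.25) × 0.3 × 0.35 = 0.023625
question: 0.3 × (1−0.05) × 0.25 × 0.65 = 0.0463125
Highest score → defect.

defect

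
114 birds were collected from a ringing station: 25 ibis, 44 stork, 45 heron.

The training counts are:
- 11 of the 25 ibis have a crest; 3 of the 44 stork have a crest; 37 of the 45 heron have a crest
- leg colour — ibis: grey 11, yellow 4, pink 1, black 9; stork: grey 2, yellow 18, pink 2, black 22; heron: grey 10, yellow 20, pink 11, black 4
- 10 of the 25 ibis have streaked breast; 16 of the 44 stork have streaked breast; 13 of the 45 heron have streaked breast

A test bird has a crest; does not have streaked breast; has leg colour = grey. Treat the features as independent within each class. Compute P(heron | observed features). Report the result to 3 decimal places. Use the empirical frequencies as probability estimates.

ibis: (25/114) × (11/25) × (11/25) × (15/25) ≈ 0.0254737
stork: (44/114) × (3/44) × (2/44) × (28/44) ≈ 0.000761201
heron: (45/114) × (37/45) × (10/45) × (32/45) ≈ 0.0512887
P(heron | x) = 0.0512887 / 0.077523601 ≈ 0.662

0.662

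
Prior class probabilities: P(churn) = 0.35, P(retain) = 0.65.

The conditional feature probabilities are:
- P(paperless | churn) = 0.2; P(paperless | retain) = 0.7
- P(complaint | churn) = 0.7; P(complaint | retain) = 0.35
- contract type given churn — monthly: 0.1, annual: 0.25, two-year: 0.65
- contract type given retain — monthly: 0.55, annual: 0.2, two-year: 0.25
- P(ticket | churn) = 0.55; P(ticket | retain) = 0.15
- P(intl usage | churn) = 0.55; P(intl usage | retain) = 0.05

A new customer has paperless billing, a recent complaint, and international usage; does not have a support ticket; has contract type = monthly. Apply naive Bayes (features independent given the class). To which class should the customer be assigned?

churn: 0.35 × 0.2 × 0.7 × 0.1 × (1−0.55) × 0.55 = 0.00121275
retain: 0.65 × 0.7 × 0.35 × 0.55 × (1−0.15) × 0.05 = 0.00372246875
Highest score → retain.

retain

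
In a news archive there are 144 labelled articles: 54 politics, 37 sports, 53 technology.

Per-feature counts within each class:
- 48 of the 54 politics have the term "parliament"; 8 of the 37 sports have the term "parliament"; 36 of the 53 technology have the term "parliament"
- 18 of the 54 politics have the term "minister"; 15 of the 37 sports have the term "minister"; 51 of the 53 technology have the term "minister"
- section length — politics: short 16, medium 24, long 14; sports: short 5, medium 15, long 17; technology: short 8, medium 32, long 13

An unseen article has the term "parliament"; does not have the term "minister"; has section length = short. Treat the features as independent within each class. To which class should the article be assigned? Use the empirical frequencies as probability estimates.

politics: (54/144) × (48/54) × (36/54) × (16/54) ≈ 0.0658436
sports: (37/144) × (8/37) × (22/37) × (5/37) ≈ 0.00446392
technology: (53/144) × (36/53) × (2/53) × (8/53) ≈ 0.00142399
Highest score → politics.

politics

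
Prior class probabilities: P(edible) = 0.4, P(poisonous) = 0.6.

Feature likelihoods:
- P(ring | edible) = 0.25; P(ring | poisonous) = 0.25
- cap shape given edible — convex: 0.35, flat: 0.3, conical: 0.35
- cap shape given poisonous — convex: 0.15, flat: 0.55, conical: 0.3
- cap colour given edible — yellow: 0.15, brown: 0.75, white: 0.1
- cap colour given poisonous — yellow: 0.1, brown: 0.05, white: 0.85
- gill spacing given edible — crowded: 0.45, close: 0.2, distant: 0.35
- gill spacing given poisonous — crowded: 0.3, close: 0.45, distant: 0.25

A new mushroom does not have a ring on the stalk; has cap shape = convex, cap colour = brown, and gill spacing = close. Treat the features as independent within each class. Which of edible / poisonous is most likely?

edible: 0.4 × (1−0.25) × 0.35 × 0.75 × 0.2 = 0.01575
poisonous: 0.6 × (1−0.25) × 0.15 × 0.05 × 0.45 = 0.00151875
Highest score → edible.

edible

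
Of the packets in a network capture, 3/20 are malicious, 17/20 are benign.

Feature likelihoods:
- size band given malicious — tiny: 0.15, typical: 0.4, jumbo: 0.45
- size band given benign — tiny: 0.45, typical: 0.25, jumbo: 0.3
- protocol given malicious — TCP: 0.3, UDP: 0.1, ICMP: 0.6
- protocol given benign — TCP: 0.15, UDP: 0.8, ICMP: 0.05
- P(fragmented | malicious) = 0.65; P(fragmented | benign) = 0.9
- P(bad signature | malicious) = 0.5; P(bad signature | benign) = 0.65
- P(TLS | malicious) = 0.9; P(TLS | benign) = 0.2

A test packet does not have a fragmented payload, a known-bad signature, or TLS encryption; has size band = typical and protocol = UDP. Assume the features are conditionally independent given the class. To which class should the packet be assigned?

malicious: 0.15 × 0.4 × 0.1 × (1−0.65) × (1−0.5) × (1−0.9) = 0.000105
benign: 0.85 × 0.25 × 0.8 × (1−0.9) × (1−0.65) × (1−0.2) = 0.00476
Highest score → benign.

benign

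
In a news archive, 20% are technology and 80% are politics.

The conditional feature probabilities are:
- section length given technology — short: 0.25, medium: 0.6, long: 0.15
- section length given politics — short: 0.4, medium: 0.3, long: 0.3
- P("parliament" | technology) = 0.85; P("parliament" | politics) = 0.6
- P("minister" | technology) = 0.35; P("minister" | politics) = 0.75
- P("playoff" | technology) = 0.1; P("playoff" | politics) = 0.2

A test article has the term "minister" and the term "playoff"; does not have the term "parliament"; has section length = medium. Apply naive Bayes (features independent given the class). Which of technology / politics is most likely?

technology: 0.2 × 0.6 × (1−0.85) × 0.35 × 0.1 = 0.00063
politics: 0.8 × 0.3 × (1−0.6) × 0.75 × 0.2 = 0.0144
Highest score → politics.

politics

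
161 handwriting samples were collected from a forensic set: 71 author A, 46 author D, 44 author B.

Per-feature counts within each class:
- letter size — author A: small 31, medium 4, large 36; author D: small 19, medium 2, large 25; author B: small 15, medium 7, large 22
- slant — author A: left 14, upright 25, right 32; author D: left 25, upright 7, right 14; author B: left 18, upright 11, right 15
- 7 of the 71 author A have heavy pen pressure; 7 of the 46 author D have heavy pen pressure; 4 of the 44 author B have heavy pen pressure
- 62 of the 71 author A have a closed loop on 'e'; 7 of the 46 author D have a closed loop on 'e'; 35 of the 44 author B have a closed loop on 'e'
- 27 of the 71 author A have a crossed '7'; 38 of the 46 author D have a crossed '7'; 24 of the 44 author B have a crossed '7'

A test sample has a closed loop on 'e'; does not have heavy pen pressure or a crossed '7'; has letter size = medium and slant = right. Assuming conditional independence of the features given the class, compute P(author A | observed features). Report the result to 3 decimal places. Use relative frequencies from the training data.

0.524

author A: (71/161) × (4/71) × (32/71) × (64/71) × (62/71) × (44/71) ≈ 0.00546229
author D: (46/161) × (2/46) × (14/46) × (39/46) × (7/46) × (8/46) ≈ 0.0000848308
author B: (44/161) × (7/44) × (15/44) × (40/44) × (35/44) × (20/44) ≈ 0.00487204
P(author A | x) = 0.00546229 / 0.0104191608 ≈ 0.524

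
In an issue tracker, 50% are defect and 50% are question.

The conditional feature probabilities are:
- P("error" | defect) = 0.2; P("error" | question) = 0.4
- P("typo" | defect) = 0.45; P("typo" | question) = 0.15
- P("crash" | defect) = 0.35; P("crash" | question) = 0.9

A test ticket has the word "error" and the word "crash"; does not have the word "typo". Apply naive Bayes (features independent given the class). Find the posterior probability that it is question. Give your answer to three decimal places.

0.888

defect: 0.5 × 0.2 × (1−0.45) × 0.35 = 0.01925
question: 0.5 × 0.4 × (1−0.15) × 0.9 = 0.153
P(question | x) = 0.153 / 0.17225 ≈ 0.888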